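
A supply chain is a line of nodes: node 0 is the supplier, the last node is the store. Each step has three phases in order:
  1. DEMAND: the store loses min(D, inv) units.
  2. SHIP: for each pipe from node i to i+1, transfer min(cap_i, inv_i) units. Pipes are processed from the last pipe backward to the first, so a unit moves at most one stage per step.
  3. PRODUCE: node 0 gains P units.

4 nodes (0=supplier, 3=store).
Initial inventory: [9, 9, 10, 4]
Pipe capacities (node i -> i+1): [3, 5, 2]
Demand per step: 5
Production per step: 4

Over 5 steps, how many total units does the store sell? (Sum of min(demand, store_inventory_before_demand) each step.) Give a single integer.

Step 1: sold=4 (running total=4) -> [10 7 13 2]
Step 2: sold=2 (running total=6) -> [11 5 16 2]
Step 3: sold=2 (running total=8) -> [12 3 19 2]
Step 4: sold=2 (running total=10) -> [13 3 20 2]
Step 5: sold=2 (running total=12) -> [14 3 21 2]

Answer: 12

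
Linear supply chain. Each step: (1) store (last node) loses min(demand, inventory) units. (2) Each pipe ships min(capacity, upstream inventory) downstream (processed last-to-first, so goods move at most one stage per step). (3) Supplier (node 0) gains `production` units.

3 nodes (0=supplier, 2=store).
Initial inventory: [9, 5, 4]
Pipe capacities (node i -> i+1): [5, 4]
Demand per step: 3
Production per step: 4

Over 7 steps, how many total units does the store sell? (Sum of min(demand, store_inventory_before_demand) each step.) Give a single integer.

Answer: 21

Derivation:
Step 1: sold=3 (running total=3) -> [8 6 5]
Step 2: sold=3 (running total=6) -> [7 7 6]
Step 3: sold=3 (running total=9) -> [6 8 7]
Step 4: sold=3 (running total=12) -> [5 9 8]
Step 5: sold=3 (running total=15) -> [4 10 9]
Step 6: sold=3 (running total=18) -> [4 10 10]
Step 7: sold=3 (running total=21) -> [4 10 11]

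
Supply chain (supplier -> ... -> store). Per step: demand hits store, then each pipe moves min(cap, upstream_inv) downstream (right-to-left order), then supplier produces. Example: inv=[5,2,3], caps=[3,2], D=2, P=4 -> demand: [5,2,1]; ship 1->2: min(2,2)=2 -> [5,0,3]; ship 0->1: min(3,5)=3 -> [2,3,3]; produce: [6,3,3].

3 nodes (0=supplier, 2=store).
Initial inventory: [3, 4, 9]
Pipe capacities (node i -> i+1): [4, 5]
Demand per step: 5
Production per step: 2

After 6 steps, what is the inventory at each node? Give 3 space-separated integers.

Step 1: demand=5,sold=5 ship[1->2]=4 ship[0->1]=3 prod=2 -> inv=[2 3 8]
Step 2: demand=5,sold=5 ship[1->2]=3 ship[0->1]=2 prod=2 -> inv=[2 2 6]
Step 3: demand=5,sold=5 ship[1->2]=2 ship[0->1]=2 prod=2 -> inv=[2 2 3]
Step 4: demand=5,sold=3 ship[1->2]=2 ship[0->1]=2 prod=2 -> inv=[2 2 2]
Step 5: demand=5,sold=2 ship[1->2]=2 ship[0->1]=2 prod=2 -> inv=[2 2 2]
Step 6: demand=5,sold=2 ship[1->2]=2 ship[0->1]=2 prod=2 -> inv=[2 2 2]

2 2 2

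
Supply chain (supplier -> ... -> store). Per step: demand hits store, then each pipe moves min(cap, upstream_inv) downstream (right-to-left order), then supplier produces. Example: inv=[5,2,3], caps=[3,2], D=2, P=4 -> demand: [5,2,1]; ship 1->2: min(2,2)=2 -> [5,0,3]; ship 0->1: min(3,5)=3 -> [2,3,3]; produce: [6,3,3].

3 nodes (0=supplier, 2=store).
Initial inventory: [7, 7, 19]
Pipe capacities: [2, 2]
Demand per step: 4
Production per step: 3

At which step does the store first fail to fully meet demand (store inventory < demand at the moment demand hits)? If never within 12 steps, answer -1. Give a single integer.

Step 1: demand=4,sold=4 ship[1->2]=2 ship[0->1]=2 prod=3 -> [8 7 17]
Step 2: demand=4,sold=4 ship[1->2]=2 ship[0->1]=2 prod=3 -> [9 7 15]
Step 3: demand=4,sold=4 ship[1->2]=2 ship[0->1]=2 prod=3 -> [10 7 13]
Step 4: demand=4,sold=4 ship[1->2]=2 ship[0->1]=2 prod=3 -> [11 7 11]
Step 5: demand=4,sold=4 ship[1->2]=2 ship[0->1]=2 prod=3 -> [12 7 9]
Step 6: demand=4,sold=4 ship[1->2]=2 ship[0->1]=2 prod=3 -> [13 7 7]
Step 7: demand=4,sold=4 ship[1->2]=2 ship[0->1]=2 prod=3 -> [14 7 5]
Step 8: demand=4,sold=4 ship[1->2]=2 ship[0->1]=2 prod=3 -> [15 7 3]
Step 9: demand=4,sold=3 ship[1->2]=2 ship[0->1]=2 prod=3 -> [16 7 2]
Step 10: demand=4,sold=2 ship[1->2]=2 ship[0->1]=2 prod=3 -> [17 7 2]
Step 11: demand=4,sold=2 ship[1->2]=2 ship[0->1]=2 prod=3 -> [18 7 2]
Step 12: demand=4,sold=2 ship[1->2]=2 ship[0->1]=2 prod=3 -> [19 7 2]
First stockout at step 9

9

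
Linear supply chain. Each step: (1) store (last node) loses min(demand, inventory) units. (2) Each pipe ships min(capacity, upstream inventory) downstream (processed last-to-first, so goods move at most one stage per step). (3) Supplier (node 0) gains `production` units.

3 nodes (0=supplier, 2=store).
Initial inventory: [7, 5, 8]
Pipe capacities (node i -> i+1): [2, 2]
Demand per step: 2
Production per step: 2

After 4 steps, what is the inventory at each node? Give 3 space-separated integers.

Step 1: demand=2,sold=2 ship[1->2]=2 ship[0->1]=2 prod=2 -> inv=[7 5 8]
Step 2: demand=2,sold=2 ship[1->2]=2 ship[0->1]=2 prod=2 -> inv=[7 5 8]
Step 3: demand=2,sold=2 ship[1->2]=2 ship[0->1]=2 prod=2 -> inv=[7 5 8]
Step 4: demand=2,sold=2 ship[1->2]=2 ship[0->1]=2 prod=2 -> inv=[7 5 8]

7 5 8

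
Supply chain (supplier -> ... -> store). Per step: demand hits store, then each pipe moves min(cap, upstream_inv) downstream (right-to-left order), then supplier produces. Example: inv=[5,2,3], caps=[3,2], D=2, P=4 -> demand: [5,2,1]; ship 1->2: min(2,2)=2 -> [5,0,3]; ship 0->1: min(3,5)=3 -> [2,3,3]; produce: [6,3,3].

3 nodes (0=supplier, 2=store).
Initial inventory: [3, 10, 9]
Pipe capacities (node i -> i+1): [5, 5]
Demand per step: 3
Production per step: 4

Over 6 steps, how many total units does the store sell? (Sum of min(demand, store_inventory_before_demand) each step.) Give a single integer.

Step 1: sold=3 (running total=3) -> [4 8 11]
Step 2: sold=3 (running total=6) -> [4 7 13]
Step 3: sold=3 (running total=9) -> [4 6 15]
Step 4: sold=3 (running total=12) -> [4 5 17]
Step 5: sold=3 (running total=15) -> [4 4 19]
Step 6: sold=3 (running total=18) -> [4 4 20]

Answer: 18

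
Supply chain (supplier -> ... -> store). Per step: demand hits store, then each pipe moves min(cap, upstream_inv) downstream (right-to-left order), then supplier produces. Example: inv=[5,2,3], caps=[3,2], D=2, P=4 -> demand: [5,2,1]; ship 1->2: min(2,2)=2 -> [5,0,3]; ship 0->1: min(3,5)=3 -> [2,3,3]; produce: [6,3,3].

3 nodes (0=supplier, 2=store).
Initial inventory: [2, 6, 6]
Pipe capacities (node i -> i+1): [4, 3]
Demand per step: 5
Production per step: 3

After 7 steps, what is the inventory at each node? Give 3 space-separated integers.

Step 1: demand=5,sold=5 ship[1->2]=3 ship[0->1]=2 prod=3 -> inv=[3 5 4]
Step 2: demand=5,sold=4 ship[1->2]=3 ship[0->1]=3 prod=3 -> inv=[3 5 3]
Step 3: demand=5,sold=3 ship[1->2]=3 ship[0->1]=3 prod=3 -> inv=[3 5 3]
Step 4: demand=5,sold=3 ship[1->2]=3 ship[0->1]=3 prod=3 -> inv=[3 5 3]
Step 5: demand=5,sold=3 ship[1->2]=3 ship[0->1]=3 prod=3 -> inv=[3 5 3]
Step 6: demand=5,sold=3 ship[1->2]=3 ship[0->1]=3 prod=3 -> inv=[3 5 3]
Step 7: demand=5,sold=3 ship[1->2]=3 ship[0->1]=3 prod=3 -> inv=[3 5 3]

3 5 3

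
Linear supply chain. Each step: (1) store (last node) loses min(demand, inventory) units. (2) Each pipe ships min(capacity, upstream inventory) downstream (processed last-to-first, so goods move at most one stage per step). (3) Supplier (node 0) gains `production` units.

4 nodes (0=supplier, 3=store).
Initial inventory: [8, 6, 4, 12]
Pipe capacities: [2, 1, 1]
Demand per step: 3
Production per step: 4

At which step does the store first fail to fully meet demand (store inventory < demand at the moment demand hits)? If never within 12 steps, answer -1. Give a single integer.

Step 1: demand=3,sold=3 ship[2->3]=1 ship[1->2]=1 ship[0->1]=2 prod=4 -> [10 7 4 10]
Step 2: demand=3,sold=3 ship[2->3]=1 ship[1->2]=1 ship[0->1]=2 prod=4 -> [12 8 4 8]
Step 3: demand=3,sold=3 ship[2->3]=1 ship[1->2]=1 ship[0->1]=2 prod=4 -> [14 9 4 6]
Step 4: demand=3,sold=3 ship[2->3]=1 ship[1->2]=1 ship[0->1]=2 prod=4 -> [16 10 4 4]
Step 5: demand=3,sold=3 ship[2->3]=1 ship[1->2]=1 ship[0->1]=2 prod=4 -> [18 11 4 2]
Step 6: demand=3,sold=2 ship[2->3]=1 ship[1->2]=1 ship[0->1]=2 prod=4 -> [20 12 4 1]
Step 7: demand=3,sold=1 ship[2->3]=1 ship[1->2]=1 ship[0->1]=2 prod=4 -> [22 13 4 1]
Step 8: demand=3,sold=1 ship[2->3]=1 ship[1->2]=1 ship[0->1]=2 prod=4 -> [24 14 4 1]
Step 9: demand=3,sold=1 ship[2->3]=1 ship[1->2]=1 ship[0->1]=2 prod=4 -> [26 15 4 1]
Step 10: demand=3,sold=1 ship[2->3]=1 ship[1->2]=1 ship[0->1]=2 prod=4 -> [28 16 4 1]
Step 11: demand=3,sold=1 ship[2->3]=1 ship[1->2]=1 ship[0->1]=2 prod=4 -> [30 17 4 1]
Step 12: demand=3,sold=1 ship[2->3]=1 ship[1->2]=1 ship[0->1]=2 prod=4 -> [32 18 4 1]
First stockout at step 6

6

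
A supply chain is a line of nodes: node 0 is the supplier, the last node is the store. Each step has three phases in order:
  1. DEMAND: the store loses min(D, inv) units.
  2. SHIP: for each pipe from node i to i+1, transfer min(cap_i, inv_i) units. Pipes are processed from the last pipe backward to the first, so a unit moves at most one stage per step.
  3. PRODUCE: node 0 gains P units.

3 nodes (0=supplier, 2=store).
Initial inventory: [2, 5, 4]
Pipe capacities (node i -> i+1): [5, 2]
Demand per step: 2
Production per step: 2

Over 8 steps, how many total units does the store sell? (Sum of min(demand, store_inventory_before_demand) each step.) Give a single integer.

Step 1: sold=2 (running total=2) -> [2 5 4]
Step 2: sold=2 (running total=4) -> [2 5 4]
Step 3: sold=2 (running total=6) -> [2 5 4]
Step 4: sold=2 (running total=8) -> [2 5 4]
Step 5: sold=2 (running total=10) -> [2 5 4]
Step 6: sold=2 (running total=12) -> [2 5 4]
Step 7: sold=2 (running total=14) -> [2 5 4]
Step 8: sold=2 (running total=16) -> [2 5 4]

Answer: 16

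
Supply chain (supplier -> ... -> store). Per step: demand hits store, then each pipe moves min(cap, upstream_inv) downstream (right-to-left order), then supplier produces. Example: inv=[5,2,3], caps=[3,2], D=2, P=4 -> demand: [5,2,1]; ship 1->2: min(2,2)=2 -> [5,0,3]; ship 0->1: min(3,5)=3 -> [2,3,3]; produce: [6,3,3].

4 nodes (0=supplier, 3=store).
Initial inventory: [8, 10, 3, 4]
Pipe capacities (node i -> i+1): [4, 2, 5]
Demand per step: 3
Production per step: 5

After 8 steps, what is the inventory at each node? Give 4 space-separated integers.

Step 1: demand=3,sold=3 ship[2->3]=3 ship[1->2]=2 ship[0->1]=4 prod=5 -> inv=[9 12 2 4]
Step 2: demand=3,sold=3 ship[2->3]=2 ship[1->2]=2 ship[0->1]=4 prod=5 -> inv=[10 14 2 3]
Step 3: demand=3,sold=3 ship[2->3]=2 ship[1->2]=2 ship[0->1]=4 prod=5 -> inv=[11 16 2 2]
Step 4: demand=3,sold=2 ship[2->3]=2 ship[1->2]=2 ship[0->1]=4 prod=5 -> inv=[12 18 2 2]
Step 5: demand=3,sold=2 ship[2->3]=2 ship[1->2]=2 ship[0->1]=4 prod=5 -> inv=[13 20 2 2]
Step 6: demand=3,sold=2 ship[2->3]=2 ship[1->2]=2 ship[0->1]=4 prod=5 -> inv=[14 22 2 2]
Step 7: demand=3,sold=2 ship[2->3]=2 ship[1->2]=2 ship[0->1]=4 prod=5 -> inv=[15 24 2 2]
Step 8: demand=3,sold=2 ship[2->3]=2 ship[1->2]=2 ship[0->1]=4 prod=5 -> inv=[16 26 2 2]

16 26 2 2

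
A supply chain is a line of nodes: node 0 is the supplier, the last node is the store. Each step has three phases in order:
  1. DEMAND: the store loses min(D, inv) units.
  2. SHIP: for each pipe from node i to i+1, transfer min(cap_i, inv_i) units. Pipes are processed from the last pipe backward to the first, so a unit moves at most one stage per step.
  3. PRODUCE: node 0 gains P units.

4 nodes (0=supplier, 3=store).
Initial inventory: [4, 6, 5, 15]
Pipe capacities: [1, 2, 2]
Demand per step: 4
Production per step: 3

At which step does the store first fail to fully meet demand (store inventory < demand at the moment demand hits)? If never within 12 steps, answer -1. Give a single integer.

Step 1: demand=4,sold=4 ship[2->3]=2 ship[1->2]=2 ship[0->1]=1 prod=3 -> [6 5 5 13]
Step 2: demand=4,sold=4 ship[2->3]=2 ship[1->2]=2 ship[0->1]=1 prod=3 -> [8 4 5 11]
Step 3: demand=4,sold=4 ship[2->3]=2 ship[1->2]=2 ship[0->1]=1 prod=3 -> [10 3 5 9]
Step 4: demand=4,sold=4 ship[2->3]=2 ship[1->2]=2 ship[0->1]=1 prod=3 -> [12 2 5 7]
Step 5: demand=4,sold=4 ship[2->3]=2 ship[1->2]=2 ship[0->1]=1 prod=3 -> [14 1 5 5]
Step 6: demand=4,sold=4 ship[2->3]=2 ship[1->2]=1 ship[0->1]=1 prod=3 -> [16 1 4 3]
Step 7: demand=4,sold=3 ship[2->3]=2 ship[1->2]=1 ship[0->1]=1 prod=3 -> [18 1 3 2]
Step 8: demand=4,sold=2 ship[2->3]=2 ship[1->2]=1 ship[0->1]=1 prod=3 -> [20 1 2 2]
Step 9: demand=4,sold=2 ship[2->3]=2 ship[1->2]=1 ship[0->1]=1 prod=3 -> [22 1 1 2]
Step 10: demand=4,sold=2 ship[2->3]=1 ship[1->2]=1 ship[0->1]=1 prod=3 -> [24 1 1 1]
Step 11: demand=4,sold=1 ship[2->3]=1 ship[1->2]=1 ship[0->1]=1 prod=3 -> [26 1 1 1]
Step 12: demand=4,sold=1 ship[2->3]=1 ship[1->2]=1 ship[0->1]=1 prod=3 -> [28 1 1 1]
First stockout at step 7

7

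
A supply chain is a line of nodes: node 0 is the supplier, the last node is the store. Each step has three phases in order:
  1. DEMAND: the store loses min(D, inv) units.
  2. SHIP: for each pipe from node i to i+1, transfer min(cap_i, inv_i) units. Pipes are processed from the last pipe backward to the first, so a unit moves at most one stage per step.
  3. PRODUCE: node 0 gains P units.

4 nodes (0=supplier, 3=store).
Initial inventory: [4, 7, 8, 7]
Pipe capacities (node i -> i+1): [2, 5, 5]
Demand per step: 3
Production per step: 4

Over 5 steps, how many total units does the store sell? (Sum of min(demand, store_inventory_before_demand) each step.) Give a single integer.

Answer: 15

Derivation:
Step 1: sold=3 (running total=3) -> [6 4 8 9]
Step 2: sold=3 (running total=6) -> [8 2 7 11]
Step 3: sold=3 (running total=9) -> [10 2 4 13]
Step 4: sold=3 (running total=12) -> [12 2 2 14]
Step 5: sold=3 (running total=15) -> [14 2 2 13]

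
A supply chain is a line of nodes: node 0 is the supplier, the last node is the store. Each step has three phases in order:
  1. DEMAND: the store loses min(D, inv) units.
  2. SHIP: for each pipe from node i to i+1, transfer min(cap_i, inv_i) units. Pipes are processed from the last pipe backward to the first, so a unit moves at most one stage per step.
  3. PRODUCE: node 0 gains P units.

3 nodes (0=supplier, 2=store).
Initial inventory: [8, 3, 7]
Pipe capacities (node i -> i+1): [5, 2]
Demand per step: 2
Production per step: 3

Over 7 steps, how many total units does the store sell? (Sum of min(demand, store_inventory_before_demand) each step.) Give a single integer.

Step 1: sold=2 (running total=2) -> [6 6 7]
Step 2: sold=2 (running total=4) -> [4 9 7]
Step 3: sold=2 (running total=6) -> [3 11 7]
Step 4: sold=2 (running total=8) -> [3 12 7]
Step 5: sold=2 (running total=10) -> [3 13 7]
Step 6: sold=2 (running total=12) -> [3 14 7]
Step 7: sold=2 (running total=14) -> [3 15 7]

Answer: 14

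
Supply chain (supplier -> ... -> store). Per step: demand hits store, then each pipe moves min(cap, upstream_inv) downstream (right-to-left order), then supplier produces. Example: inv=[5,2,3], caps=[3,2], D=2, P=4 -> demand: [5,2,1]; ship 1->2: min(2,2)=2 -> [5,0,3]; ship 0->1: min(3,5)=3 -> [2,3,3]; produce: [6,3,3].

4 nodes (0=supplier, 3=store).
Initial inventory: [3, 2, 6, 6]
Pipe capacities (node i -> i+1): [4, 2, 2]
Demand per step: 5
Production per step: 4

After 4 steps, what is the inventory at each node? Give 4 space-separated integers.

Step 1: demand=5,sold=5 ship[2->3]=2 ship[1->2]=2 ship[0->1]=3 prod=4 -> inv=[4 3 6 3]
Step 2: demand=5,sold=3 ship[2->3]=2 ship[1->2]=2 ship[0->1]=4 prod=4 -> inv=[4 5 6 2]
Step 3: demand=5,sold=2 ship[2->3]=2 ship[1->2]=2 ship[0->1]=4 prod=4 -> inv=[4 7 6 2]
Step 4: demand=5,sold=2 ship[2->3]=2 ship[1->2]=2 ship[0->1]=4 prod=4 -> inv=[4 9 6 2]

4 9 6 2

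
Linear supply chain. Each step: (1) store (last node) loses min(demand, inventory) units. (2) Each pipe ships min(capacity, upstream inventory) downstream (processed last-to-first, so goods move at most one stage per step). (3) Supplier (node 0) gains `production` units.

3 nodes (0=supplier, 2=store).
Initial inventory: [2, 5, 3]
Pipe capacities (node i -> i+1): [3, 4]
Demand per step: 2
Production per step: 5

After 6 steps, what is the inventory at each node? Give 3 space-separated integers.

Step 1: demand=2,sold=2 ship[1->2]=4 ship[0->1]=2 prod=5 -> inv=[5 3 5]
Step 2: demand=2,sold=2 ship[1->2]=3 ship[0->1]=3 prod=5 -> inv=[7 3 6]
Step 3: demand=2,sold=2 ship[1->2]=3 ship[0->1]=3 prod=5 -> inv=[9 3 7]
Step 4: demand=2,sold=2 ship[1->2]=3 ship[0->1]=3 prod=5 -> inv=[11 3 8]
Step 5: demand=2,sold=2 ship[1->2]=3 ship[0->1]=3 prod=5 -> inv=[13 3 9]
Step 6: demand=2,sold=2 ship[1->2]=3 ship[0->1]=3 prod=5 -> inv=[15 3 10]

15 3 10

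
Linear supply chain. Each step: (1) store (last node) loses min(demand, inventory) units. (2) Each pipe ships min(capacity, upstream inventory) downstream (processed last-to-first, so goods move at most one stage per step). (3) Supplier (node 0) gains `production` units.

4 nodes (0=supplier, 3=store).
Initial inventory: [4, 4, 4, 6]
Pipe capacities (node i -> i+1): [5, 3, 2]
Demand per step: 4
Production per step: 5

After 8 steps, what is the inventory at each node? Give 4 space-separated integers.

Step 1: demand=4,sold=4 ship[2->3]=2 ship[1->2]=3 ship[0->1]=4 prod=5 -> inv=[5 5 5 4]
Step 2: demand=4,sold=4 ship[2->3]=2 ship[1->2]=3 ship[0->1]=5 prod=5 -> inv=[5 7 6 2]
Step 3: demand=4,sold=2 ship[2->3]=2 ship[1->2]=3 ship[0->1]=5 prod=5 -> inv=[5 9 7 2]
Step 4: demand=4,sold=2 ship[2->3]=2 ship[1->2]=3 ship[0->1]=5 prod=5 -> inv=[5 11 8 2]
Step 5: demand=4,sold=2 ship[2->3]=2 ship[1->2]=3 ship[0->1]=5 prod=5 -> inv=[5 13 9 2]
Step 6: demand=4,sold=2 ship[2->3]=2 ship[1->2]=3 ship[0->1]=5 prod=5 -> inv=[5 15 10 2]
Step 7: demand=4,sold=2 ship[2->3]=2 ship[1->2]=3 ship[0->1]=5 prod=5 -> inv=[5 17 11 2]
Step 8: demand=4,sold=2 ship[2->3]=2 ship[1->2]=3 ship[0->1]=5 prod=5 -> inv=[5 19 12 2]

5 19 12 2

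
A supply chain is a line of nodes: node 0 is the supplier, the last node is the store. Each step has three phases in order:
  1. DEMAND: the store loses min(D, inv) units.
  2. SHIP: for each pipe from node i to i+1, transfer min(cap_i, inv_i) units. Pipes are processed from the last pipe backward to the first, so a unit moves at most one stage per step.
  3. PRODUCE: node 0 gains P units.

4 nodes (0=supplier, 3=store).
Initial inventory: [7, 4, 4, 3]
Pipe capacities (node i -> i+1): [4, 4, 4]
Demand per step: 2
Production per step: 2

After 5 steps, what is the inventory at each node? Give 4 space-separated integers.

Step 1: demand=2,sold=2 ship[2->3]=4 ship[1->2]=4 ship[0->1]=4 prod=2 -> inv=[5 4 4 5]
Step 2: demand=2,sold=2 ship[2->3]=4 ship[1->2]=4 ship[0->1]=4 prod=2 -> inv=[3 4 4 7]
Step 3: demand=2,sold=2 ship[2->3]=4 ship[1->2]=4 ship[0->1]=3 prod=2 -> inv=[2 3 4 9]
Step 4: demand=2,sold=2 ship[2->3]=4 ship[1->2]=3 ship[0->1]=2 prod=2 -> inv=[2 2 3 11]
Step 5: demand=2,sold=2 ship[2->3]=3 ship[1->2]=2 ship[0->1]=2 prod=2 -> inv=[2 2 2 12]

2 2 2 12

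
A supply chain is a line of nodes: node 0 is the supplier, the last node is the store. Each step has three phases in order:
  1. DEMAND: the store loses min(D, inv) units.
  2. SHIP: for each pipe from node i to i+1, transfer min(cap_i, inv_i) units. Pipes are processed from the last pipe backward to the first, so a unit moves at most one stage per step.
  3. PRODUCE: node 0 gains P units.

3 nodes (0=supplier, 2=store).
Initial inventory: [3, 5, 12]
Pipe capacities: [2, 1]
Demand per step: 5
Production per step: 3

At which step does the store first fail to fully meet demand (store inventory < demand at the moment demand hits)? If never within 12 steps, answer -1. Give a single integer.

Step 1: demand=5,sold=5 ship[1->2]=1 ship[0->1]=2 prod=3 -> [4 6 8]
Step 2: demand=5,sold=5 ship[1->2]=1 ship[0->1]=2 prod=3 -> [5 7 4]
Step 3: demand=5,sold=4 ship[1->2]=1 ship[0->1]=2 prod=3 -> [6 8 1]
Step 4: demand=5,sold=1 ship[1->2]=1 ship[0->1]=2 prod=3 -> [7 9 1]
Step 5: demand=5,sold=1 ship[1->2]=1 ship[0->1]=2 prod=3 -> [8 10 1]
Step 6: demand=5,sold=1 ship[1->2]=1 ship[0->1]=2 prod=3 -> [9 11 1]
Step 7: demand=5,sold=1 ship[1->2]=1 ship[0->1]=2 prod=3 -> [10 12 1]
Step 8: demand=5,sold=1 ship[1->2]=1 ship[0->1]=2 prod=3 -> [11 13 1]
Step 9: demand=5,sold=1 ship[1->2]=1 ship[0->1]=2 prod=3 -> [12 14 1]
Step 10: demand=5,sold=1 ship[1->2]=1 ship[0->1]=2 prod=3 -> [13 15 1]
Step 11: demand=5,sold=1 ship[1->2]=1 ship[0->1]=2 prod=3 -> [14 16 1]
Step 12: demand=5,sold=1 ship[1->2]=1 ship[0->1]=2 prod=3 -> [15 17 1]
First stockout at step 3

3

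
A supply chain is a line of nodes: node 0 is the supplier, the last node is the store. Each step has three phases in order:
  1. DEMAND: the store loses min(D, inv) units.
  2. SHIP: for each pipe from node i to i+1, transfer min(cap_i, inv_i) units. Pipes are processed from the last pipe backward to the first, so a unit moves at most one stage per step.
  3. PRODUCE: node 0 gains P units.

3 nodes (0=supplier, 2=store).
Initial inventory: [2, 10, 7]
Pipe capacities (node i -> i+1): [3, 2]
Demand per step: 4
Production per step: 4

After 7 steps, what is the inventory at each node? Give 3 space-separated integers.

Step 1: demand=4,sold=4 ship[1->2]=2 ship[0->1]=2 prod=4 -> inv=[4 10 5]
Step 2: demand=4,sold=4 ship[1->2]=2 ship[0->1]=3 prod=4 -> inv=[5 11 3]
Step 3: demand=4,sold=3 ship[1->2]=2 ship[0->1]=3 prod=4 -> inv=[6 12 2]
Step 4: demand=4,sold=2 ship[1->2]=2 ship[0->1]=3 prod=4 -> inv=[7 13 2]
Step 5: demand=4,sold=2 ship[1->2]=2 ship[0->1]=3 prod=4 -> inv=[8 14 2]
Step 6: demand=4,sold=2 ship[1->2]=2 ship[0->1]=3 prod=4 -> inv=[9 15 2]
Step 7: demand=4,sold=2 ship[1->2]=2 ship[0->1]=3 prod=4 -> inv=[10 16 2]

10 16 2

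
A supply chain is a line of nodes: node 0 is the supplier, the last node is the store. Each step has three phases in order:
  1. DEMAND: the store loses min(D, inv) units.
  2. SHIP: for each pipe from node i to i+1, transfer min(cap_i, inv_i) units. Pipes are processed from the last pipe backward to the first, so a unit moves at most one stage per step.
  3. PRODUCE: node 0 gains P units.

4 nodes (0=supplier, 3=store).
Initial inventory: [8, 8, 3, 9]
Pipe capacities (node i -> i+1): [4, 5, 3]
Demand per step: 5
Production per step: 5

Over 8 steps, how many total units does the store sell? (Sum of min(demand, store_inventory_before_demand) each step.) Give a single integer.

Answer: 30

Derivation:
Step 1: sold=5 (running total=5) -> [9 7 5 7]
Step 2: sold=5 (running total=10) -> [10 6 7 5]
Step 3: sold=5 (running total=15) -> [11 5 9 3]
Step 4: sold=3 (running total=18) -> [12 4 11 3]
Step 5: sold=3 (running total=21) -> [13 4 12 3]
Step 6: sold=3 (running total=24) -> [14 4 13 3]
Step 7: sold=3 (running total=27) -> [15 4 14 3]
Step 8: sold=3 (running total=30) -> [16 4 15 3]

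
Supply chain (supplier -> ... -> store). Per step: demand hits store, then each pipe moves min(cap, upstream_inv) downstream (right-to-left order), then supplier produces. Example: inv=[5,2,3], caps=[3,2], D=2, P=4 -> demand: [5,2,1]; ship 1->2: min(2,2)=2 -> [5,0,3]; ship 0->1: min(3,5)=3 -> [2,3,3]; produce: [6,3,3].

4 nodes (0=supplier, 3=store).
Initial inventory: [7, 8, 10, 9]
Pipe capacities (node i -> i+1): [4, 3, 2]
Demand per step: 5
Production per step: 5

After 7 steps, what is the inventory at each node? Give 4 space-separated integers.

Step 1: demand=5,sold=5 ship[2->3]=2 ship[1->2]=3 ship[0->1]=4 prod=5 -> inv=[8 9 11 6]
Step 2: demand=5,sold=5 ship[2->3]=2 ship[1->2]=3 ship[0->1]=4 prod=5 -> inv=[9 10 12 3]
Step 3: demand=5,sold=3 ship[2->3]=2 ship[1->2]=3 ship[0->1]=4 prod=5 -> inv=[10 11 13 2]
Step 4: demand=5,sold=2 ship[2->3]=2 ship[1->2]=3 ship[0->1]=4 prod=5 -> inv=[11 12 14 2]
Step 5: demand=5,sold=2 ship[2->3]=2 ship[1->2]=3 ship[0->1]=4 prod=5 -> inv=[12 13 15 2]
Step 6: demand=5,sold=2 ship[2->3]=2 ship[1->2]=3 ship[0->1]=4 prod=5 -> inv=[13 14 16 2]
Step 7: demand=5,sold=2 ship[2->3]=2 ship[1->2]=3 ship[0->1]=4 prod=5 -> inv=[14 15 17 2]

14 15 17 2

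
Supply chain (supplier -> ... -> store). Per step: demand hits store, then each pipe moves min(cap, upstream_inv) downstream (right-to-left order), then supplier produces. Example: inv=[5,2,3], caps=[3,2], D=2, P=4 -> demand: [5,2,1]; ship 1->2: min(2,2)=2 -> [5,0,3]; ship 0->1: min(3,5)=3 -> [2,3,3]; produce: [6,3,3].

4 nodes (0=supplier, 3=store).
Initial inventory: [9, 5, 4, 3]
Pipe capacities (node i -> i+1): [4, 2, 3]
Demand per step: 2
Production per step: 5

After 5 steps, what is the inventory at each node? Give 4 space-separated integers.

Step 1: demand=2,sold=2 ship[2->3]=3 ship[1->2]=2 ship[0->1]=4 prod=5 -> inv=[10 7 3 4]
Step 2: demand=2,sold=2 ship[2->3]=3 ship[1->2]=2 ship[0->1]=4 prod=5 -> inv=[11 9 2 5]
Step 3: demand=2,sold=2 ship[2->3]=2 ship[1->2]=2 ship[0->1]=4 prod=5 -> inv=[12 11 2 5]
Step 4: demand=2,sold=2 ship[2->3]=2 ship[1->2]=2 ship[0->1]=4 prod=5 -> inv=[13 13 2 5]
Step 5: demand=2,sold=2 ship[2->3]=2 ship[1->2]=2 ship[0->1]=4 prod=5 -> inv=[14 15 2 5]

14 15 2 5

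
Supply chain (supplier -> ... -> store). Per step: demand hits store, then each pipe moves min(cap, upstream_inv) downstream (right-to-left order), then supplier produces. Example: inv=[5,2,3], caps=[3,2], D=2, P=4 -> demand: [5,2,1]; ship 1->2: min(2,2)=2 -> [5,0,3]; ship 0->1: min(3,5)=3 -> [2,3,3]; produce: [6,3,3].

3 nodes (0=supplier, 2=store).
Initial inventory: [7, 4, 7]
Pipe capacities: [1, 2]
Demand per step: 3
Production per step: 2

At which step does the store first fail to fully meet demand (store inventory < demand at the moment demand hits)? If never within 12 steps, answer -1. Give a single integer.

Step 1: demand=3,sold=3 ship[1->2]=2 ship[0->1]=1 prod=2 -> [8 3 6]
Step 2: demand=3,sold=3 ship[1->2]=2 ship[0->1]=1 prod=2 -> [9 2 5]
Step 3: demand=3,sold=3 ship[1->2]=2 ship[0->1]=1 prod=2 -> [10 1 4]
Step 4: demand=3,sold=3 ship[1->2]=1 ship[0->1]=1 prod=2 -> [11 1 2]
Step 5: demand=3,sold=2 ship[1->2]=1 ship[0->1]=1 prod=2 -> [12 1 1]
Step 6: demand=3,sold=1 ship[1->2]=1 ship[0->1]=1 prod=2 -> [13 1 1]
Step 7: demand=3,sold=1 ship[1->2]=1 ship[0->1]=1 prod=2 -> [14 1 1]
Step 8: demand=3,sold=1 ship[1->2]=1 ship[0->1]=1 prod=2 -> [15 1 1]
Step 9: demand=3,sold=1 ship[1->2]=1 ship[0->1]=1 prod=2 -> [16 1 1]
Step 10: demand=3,sold=1 ship[1->2]=1 ship[0->1]=1 prod=2 -> [17 1 1]
Step 11: demand=3,sold=1 ship[1->2]=1 ship[0->1]=1 prod=2 -> [18 1 1]
Step 12: demand=3,sold=1 ship[1->2]=1 ship[0->1]=1 prod=2 -> [19 1 1]
First stockout at step 5

5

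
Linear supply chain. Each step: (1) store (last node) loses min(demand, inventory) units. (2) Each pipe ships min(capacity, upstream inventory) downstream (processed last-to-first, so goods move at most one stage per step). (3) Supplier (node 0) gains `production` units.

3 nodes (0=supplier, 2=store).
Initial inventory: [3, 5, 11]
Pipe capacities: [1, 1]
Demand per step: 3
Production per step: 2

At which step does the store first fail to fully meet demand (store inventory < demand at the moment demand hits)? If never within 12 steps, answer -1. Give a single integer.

Step 1: demand=3,sold=3 ship[1->2]=1 ship[0->1]=1 prod=2 -> [4 5 9]
Step 2: demand=3,sold=3 ship[1->2]=1 ship[0->1]=1 prod=2 -> [5 5 7]
Step 3: demand=3,sold=3 ship[1->2]=1 ship[0->1]=1 prod=2 -> [6 5 5]
Step 4: demand=3,sold=3 ship[1->2]=1 ship[0->1]=1 prod=2 -> [7 5 3]
Step 5: demand=3,sold=3 ship[1->2]=1 ship[0->1]=1 prod=2 -> [8 5 1]
Step 6: demand=3,sold=1 ship[1->2]=1 ship[0->1]=1 prod=2 -> [9 5 1]
Step 7: demand=3,sold=1 ship[1->2]=1 ship[0->1]=1 prod=2 -> [10 5 1]
Step 8: demand=3,sold=1 ship[1->2]=1 ship[0->1]=1 prod=2 -> [11 5 1]
Step 9: demand=3,sold=1 ship[1->2]=1 ship[0->1]=1 prod=2 -> [12 5 1]
Step 10: demand=3,sold=1 ship[1->2]=1 ship[0->1]=1 prod=2 -> [13 5 1]
Step 11: demand=3,sold=1 ship[1->2]=1 ship[0->1]=1 prod=2 -> [14 5 1]
Step 12: demand=3,sold=1 ship[1->2]=1 ship[0->1]=1 prod=2 -> [15 5 1]
First stockout at step 6

6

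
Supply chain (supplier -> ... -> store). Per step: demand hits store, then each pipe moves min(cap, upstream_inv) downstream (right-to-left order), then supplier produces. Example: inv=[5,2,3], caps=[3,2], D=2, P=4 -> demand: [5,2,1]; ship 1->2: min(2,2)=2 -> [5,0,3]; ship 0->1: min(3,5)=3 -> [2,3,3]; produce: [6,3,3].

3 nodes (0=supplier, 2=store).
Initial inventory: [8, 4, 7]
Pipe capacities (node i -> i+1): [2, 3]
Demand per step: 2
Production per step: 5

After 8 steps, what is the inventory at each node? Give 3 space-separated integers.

Step 1: demand=2,sold=2 ship[1->2]=3 ship[0->1]=2 prod=5 -> inv=[11 3 8]
Step 2: demand=2,sold=2 ship[1->2]=3 ship[0->1]=2 prod=5 -> inv=[14 2 9]
Step 3: demand=2,sold=2 ship[1->2]=2 ship[0->1]=2 prod=5 -> inv=[17 2 9]
Step 4: demand=2,sold=2 ship[1->2]=2 ship[0->1]=2 prod=5 -> inv=[20 2 9]
Step 5: demand=2,sold=2 ship[1->2]=2 ship[0->1]=2 prod=5 -> inv=[23 2 9]
Step 6: demand=2,sold=2 ship[1->2]=2 ship[0->1]=2 prod=5 -> inv=[26 2 9]
Step 7: demand=2,sold=2 ship[1->2]=2 ship[0->1]=2 prod=5 -> inv=[29 2 9]
Step 8: demand=2,sold=2 ship[1->2]=2 ship[0->1]=2 prod=5 -> inv=[32 2 9]

32 2 9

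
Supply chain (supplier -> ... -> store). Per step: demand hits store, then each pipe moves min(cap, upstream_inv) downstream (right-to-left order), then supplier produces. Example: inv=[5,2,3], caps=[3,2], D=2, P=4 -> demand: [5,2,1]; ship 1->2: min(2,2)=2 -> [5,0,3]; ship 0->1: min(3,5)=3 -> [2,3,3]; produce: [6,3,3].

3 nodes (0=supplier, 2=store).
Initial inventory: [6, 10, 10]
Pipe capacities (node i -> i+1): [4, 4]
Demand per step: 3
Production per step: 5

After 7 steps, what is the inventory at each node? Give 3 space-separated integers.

Step 1: demand=3,sold=3 ship[1->2]=4 ship[0->1]=4 prod=5 -> inv=[7 10 11]
Step 2: demand=3,sold=3 ship[1->2]=4 ship[0->1]=4 prod=5 -> inv=[8 10 12]
Step 3: demand=3,sold=3 ship[1->2]=4 ship[0->1]=4 prod=5 -> inv=[9 10 13]
Step 4: demand=3,sold=3 ship[1->2]=4 ship[0->1]=4 prod=5 -> inv=[10 10 14]
Step 5: demand=3,sold=3 ship[1->2]=4 ship[0->1]=4 prod=5 -> inv=[11 10 15]
Step 6: demand=3,sold=3 ship[1->2]=4 ship[0->1]=4 prod=5 -> inv=[12 10 16]
Step 7: demand=3,sold=3 ship[1->2]=4 ship[0->1]=4 prod=5 -> inv=[13 10 17]

13 10 17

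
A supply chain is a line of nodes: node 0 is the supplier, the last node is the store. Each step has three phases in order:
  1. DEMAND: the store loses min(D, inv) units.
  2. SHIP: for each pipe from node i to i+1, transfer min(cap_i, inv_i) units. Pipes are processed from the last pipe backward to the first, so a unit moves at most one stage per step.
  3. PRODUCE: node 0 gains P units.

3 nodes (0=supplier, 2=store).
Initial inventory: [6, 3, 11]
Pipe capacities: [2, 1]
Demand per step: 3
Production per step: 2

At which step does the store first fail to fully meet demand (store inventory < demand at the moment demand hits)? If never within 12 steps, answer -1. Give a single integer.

Step 1: demand=3,sold=3 ship[1->2]=1 ship[0->1]=2 prod=2 -> [6 4 9]
Step 2: demand=3,sold=3 ship[1->2]=1 ship[0->1]=2 prod=2 -> [6 5 7]
Step 3: demand=3,sold=3 ship[1->2]=1 ship[0->1]=2 prod=2 -> [6 6 5]
Step 4: demand=3,sold=3 ship[1->2]=1 ship[0->1]=2 prod=2 -> [6 7 3]
Step 5: demand=3,sold=3 ship[1->2]=1 ship[0->1]=2 prod=2 -> [6 8 1]
Step 6: demand=3,sold=1 ship[1->2]=1 ship[0->1]=2 prod=2 -> [6 9 1]
Step 7: demand=3,sold=1 ship[1->2]=1 ship[0->1]=2 prod=2 -> [6 10 1]
Step 8: demand=3,sold=1 ship[1->2]=1 ship[0->1]=2 prod=2 -> [6 11 1]
Step 9: demand=3,sold=1 ship[1->2]=1 ship[0->1]=2 prod=2 -> [6 12 1]
Step 10: demand=3,sold=1 ship[1->2]=1 ship[0->1]=2 prod=2 -> [6 13 1]
Step 11: demand=3,sold=1 ship[1->2]=1 ship[0->1]=2 prod=2 -> [6 14 1]
Step 12: demand=3,sold=1 ship[1->2]=1 ship[0->1]=2 prod=2 -> [6 15 1]
First stockout at step 6

6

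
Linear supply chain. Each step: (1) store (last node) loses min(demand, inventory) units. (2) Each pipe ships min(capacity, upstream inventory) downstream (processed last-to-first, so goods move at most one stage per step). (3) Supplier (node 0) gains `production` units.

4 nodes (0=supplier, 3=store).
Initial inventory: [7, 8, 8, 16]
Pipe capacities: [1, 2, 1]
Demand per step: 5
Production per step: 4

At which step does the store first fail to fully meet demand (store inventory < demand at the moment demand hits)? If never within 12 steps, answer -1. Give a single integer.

Step 1: demand=5,sold=5 ship[2->3]=1 ship[1->2]=2 ship[0->1]=1 prod=4 -> [10 7 9 12]
Step 2: demand=5,sold=5 ship[2->3]=1 ship[1->2]=2 ship[0->1]=1 prod=4 -> [13 6 10 8]
Step 3: demand=5,sold=5 ship[2->3]=1 ship[1->2]=2 ship[0->1]=1 prod=4 -> [16 5 11 4]
Step 4: demand=5,sold=4 ship[2->3]=1 ship[1->2]=2 ship[0->1]=1 prod=4 -> [19 4 12 1]
Step 5: demand=5,sold=1 ship[2->3]=1 ship[1->2]=2 ship[0->1]=1 prod=4 -> [22 3 13 1]
Step 6: demand=5,sold=1 ship[2->3]=1 ship[1->2]=2 ship[0->1]=1 prod=4 -> [25 2 14 1]
Step 7: demand=5,sold=1 ship[2->3]=1 ship[1->2]=2 ship[0->1]=1 prod=4 -> [28 1 15 1]
Step 8: demand=5,sold=1 ship[2->3]=1 ship[1->2]=1 ship[0->1]=1 prod=4 -> [31 1 15 1]
Step 9: demand=5,sold=1 ship[2->3]=1 ship[1->2]=1 ship[0->1]=1 prod=4 -> [34 1 15 1]
Step 10: demand=5,sold=1 ship[2->3]=1 ship[1->2]=1 ship[0->1]=1 prod=4 -> [37 1 15 1]
Step 11: demand=5,sold=1 ship[2->3]=1 ship[1->2]=1 ship[0->1]=1 prod=4 -> [40 1 15 1]
Step 12: demand=5,sold=1 ship[2->3]=1 ship[1->2]=1 ship[0->1]=1 prod=4 -> [43 1 15 1]
First stockout at step 4

4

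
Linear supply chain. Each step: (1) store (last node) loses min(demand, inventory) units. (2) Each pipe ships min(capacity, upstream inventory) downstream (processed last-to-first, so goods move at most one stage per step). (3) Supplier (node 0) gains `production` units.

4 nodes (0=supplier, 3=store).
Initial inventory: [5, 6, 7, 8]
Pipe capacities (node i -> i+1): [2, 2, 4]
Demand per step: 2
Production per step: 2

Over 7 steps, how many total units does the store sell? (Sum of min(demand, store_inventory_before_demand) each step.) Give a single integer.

Answer: 14

Derivation:
Step 1: sold=2 (running total=2) -> [5 6 5 10]
Step 2: sold=2 (running total=4) -> [5 6 3 12]
Step 3: sold=2 (running total=6) -> [5 6 2 13]
Step 4: sold=2 (running total=8) -> [5 6 2 13]
Step 5: sold=2 (running total=10) -> [5 6 2 13]
Step 6: sold=2 (running total=12) -> [5 6 2 13]
Step 7: sold=2 (running total=14) -> [5 6 2 13]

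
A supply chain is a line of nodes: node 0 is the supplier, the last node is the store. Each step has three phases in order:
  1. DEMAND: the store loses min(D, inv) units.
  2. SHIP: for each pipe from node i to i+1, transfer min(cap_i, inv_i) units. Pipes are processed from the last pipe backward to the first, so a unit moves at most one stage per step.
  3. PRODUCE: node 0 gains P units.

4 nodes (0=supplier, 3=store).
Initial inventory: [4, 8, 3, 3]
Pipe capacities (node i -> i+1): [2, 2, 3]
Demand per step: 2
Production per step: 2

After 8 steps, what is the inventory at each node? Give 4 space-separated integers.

Step 1: demand=2,sold=2 ship[2->3]=3 ship[1->2]=2 ship[0->1]=2 prod=2 -> inv=[4 8 2 4]
Step 2: demand=2,sold=2 ship[2->3]=2 ship[1->2]=2 ship[0->1]=2 prod=2 -> inv=[4 8 2 4]
Step 3: demand=2,sold=2 ship[2->3]=2 ship[1->2]=2 ship[0->1]=2 prod=2 -> inv=[4 8 2 4]
Step 4: demand=2,sold=2 ship[2->3]=2 ship[1->2]=2 ship[0->1]=2 prod=2 -> inv=[4 8 2 4]
Step 5: demand=2,sold=2 ship[2->3]=2 ship[1->2]=2 ship[0->1]=2 prod=2 -> inv=[4 8 2 4]
Step 6: demand=2,sold=2 ship[2->3]=2 ship[1->2]=2 ship[0->1]=2 prod=2 -> inv=[4 8 2 4]
Step 7: demand=2,sold=2 ship[2->3]=2 ship[1->2]=2 ship[0->1]=2 prod=2 -> inv=[4 8 2 4]
Step 8: demand=2,sold=2 ship[2->3]=2 ship[1->2]=2 ship[0->1]=2 prod=2 -> inv=[4 8 2 4]

4 8 2 4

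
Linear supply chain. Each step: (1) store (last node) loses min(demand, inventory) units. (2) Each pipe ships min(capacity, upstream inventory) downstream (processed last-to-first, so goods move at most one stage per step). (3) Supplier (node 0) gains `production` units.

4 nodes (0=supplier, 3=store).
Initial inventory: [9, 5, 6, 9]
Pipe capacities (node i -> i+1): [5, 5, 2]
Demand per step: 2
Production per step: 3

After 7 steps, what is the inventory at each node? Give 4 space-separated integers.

Step 1: demand=2,sold=2 ship[2->3]=2 ship[1->2]=5 ship[0->1]=5 prod=3 -> inv=[7 5 9 9]
Step 2: demand=2,sold=2 ship[2->3]=2 ship[1->2]=5 ship[0->1]=5 prod=3 -> inv=[5 5 12 9]
Step 3: demand=2,sold=2 ship[2->3]=2 ship[1->2]=5 ship[0->1]=5 prod=3 -> inv=[3 5 15 9]
Step 4: demand=2,sold=2 ship[2->3]=2 ship[1->2]=5 ship[0->1]=3 prod=3 -> inv=[3 3 18 9]
Step 5: demand=2,sold=2 ship[2->3]=2 ship[1->2]=3 ship[0->1]=3 prod=3 -> inv=[3 3 19 9]
Step 6: demand=2,sold=2 ship[2->3]=2 ship[1->2]=3 ship[0->1]=3 prod=3 -> inv=[3 3 20 9]
Step 7: demand=2,sold=2 ship[2->3]=2 ship[1->2]=3 ship[0->1]=3 prod=3 -> inv=[3 3 21 9]

3 3 21 9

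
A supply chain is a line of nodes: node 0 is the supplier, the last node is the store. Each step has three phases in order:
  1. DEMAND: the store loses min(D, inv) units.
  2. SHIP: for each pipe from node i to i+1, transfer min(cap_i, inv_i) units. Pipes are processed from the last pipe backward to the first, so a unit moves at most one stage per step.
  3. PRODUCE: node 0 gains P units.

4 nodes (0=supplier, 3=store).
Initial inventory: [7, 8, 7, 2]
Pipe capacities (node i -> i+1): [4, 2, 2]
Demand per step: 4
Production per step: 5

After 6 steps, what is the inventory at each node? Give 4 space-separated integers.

Step 1: demand=4,sold=2 ship[2->3]=2 ship[1->2]=2 ship[0->1]=4 prod=5 -> inv=[8 10 7 2]
Step 2: demand=4,sold=2 ship[2->3]=2 ship[1->2]=2 ship[0->1]=4 prod=5 -> inv=[9 12 7 2]
Step 3: demand=4,sold=2 ship[2->3]=2 ship[1->2]=2 ship[0->1]=4 prod=5 -> inv=[10 14 7 2]
Step 4: demand=4,sold=2 ship[2->3]=2 ship[1->2]=2 ship[0->1]=4 prod=5 -> inv=[11 16 7 2]
Step 5: demand=4,sold=2 ship[2->3]=2 ship[1->2]=2 ship[0->1]=4 prod=5 -> inv=[12 18 7 2]
Step 6: demand=4,sold=2 ship[2->3]=2 ship[1->2]=2 ship[0->1]=4 prod=5 -> inv=[13 20 7 2]

13 20 7 2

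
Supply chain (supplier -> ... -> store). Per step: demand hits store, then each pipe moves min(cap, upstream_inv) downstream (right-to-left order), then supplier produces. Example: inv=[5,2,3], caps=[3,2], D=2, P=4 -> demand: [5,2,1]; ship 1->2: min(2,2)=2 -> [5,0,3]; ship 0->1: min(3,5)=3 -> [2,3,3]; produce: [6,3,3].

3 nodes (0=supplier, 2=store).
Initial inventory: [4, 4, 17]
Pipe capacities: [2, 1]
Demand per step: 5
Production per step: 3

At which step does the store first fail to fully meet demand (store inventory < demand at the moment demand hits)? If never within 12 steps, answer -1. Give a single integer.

Step 1: demand=5,sold=5 ship[1->2]=1 ship[0->1]=2 prod=3 -> [5 5 13]
Step 2: demand=5,sold=5 ship[1->2]=1 ship[0->1]=2 prod=3 -> [6 6 9]
Step 3: demand=5,sold=5 ship[1->2]=1 ship[0->1]=2 prod=3 -> [7 7 5]
Step 4: demand=5,sold=5 ship[1->2]=1 ship[0->1]=2 prod=3 -> [8 8 1]
Step 5: demand=5,sold=1 ship[1->2]=1 ship[0->1]=2 prod=3 -> [9 9 1]
Step 6: demand=5,sold=1 ship[1->2]=1 ship[0->1]=2 prod=3 -> [10 10 1]
Step 7: demand=5,sold=1 ship[1->2]=1 ship[0->1]=2 prod=3 -> [11 11 1]
Step 8: demand=5,sold=1 ship[1->2]=1 ship[0->1]=2 prod=3 -> [12 12 1]
Step 9: demand=5,sold=1 ship[1->2]=1 ship[0->1]=2 prod=3 -> [13 13 1]
Step 10: demand=5,sold=1 ship[1->2]=1 ship[0->1]=2 prod=3 -> [14 14 1]
Step 11: demand=5,sold=1 ship[1->2]=1 ship[0->1]=2 prod=3 -> [15 15 1]
Step 12: demand=5,sold=1 ship[1->2]=1 ship[0->1]=2 prod=3 -> [16 16 1]
First stockout at step 5

5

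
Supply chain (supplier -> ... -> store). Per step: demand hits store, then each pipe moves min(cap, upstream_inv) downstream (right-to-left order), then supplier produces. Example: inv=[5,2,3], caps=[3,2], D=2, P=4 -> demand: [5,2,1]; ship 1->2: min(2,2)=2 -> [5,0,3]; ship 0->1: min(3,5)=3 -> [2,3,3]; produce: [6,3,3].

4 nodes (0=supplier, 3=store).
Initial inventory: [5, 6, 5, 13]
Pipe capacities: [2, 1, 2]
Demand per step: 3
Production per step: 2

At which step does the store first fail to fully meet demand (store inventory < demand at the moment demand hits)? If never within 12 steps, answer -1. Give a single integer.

Step 1: demand=3,sold=3 ship[2->3]=2 ship[1->2]=1 ship[0->1]=2 prod=2 -> [5 7 4 12]
Step 2: demand=3,sold=3 ship[2->3]=2 ship[1->2]=1 ship[0->1]=2 prod=2 -> [5 8 3 11]
Step 3: demand=3,sold=3 ship[2->3]=2 ship[1->2]=1 ship[0->1]=2 prod=2 -> [5 9 2 10]
Step 4: demand=3,sold=3 ship[2->3]=2 ship[1->2]=1 ship[0->1]=2 prod=2 -> [5 10 1 9]
Step 5: demand=3,sold=3 ship[2->3]=1 ship[1->2]=1 ship[0->1]=2 prod=2 -> [5 11 1 7]
Step 6: demand=3,sold=3 ship[2->3]=1 ship[1->2]=1 ship[0->1]=2 prod=2 -> [5 12 1 5]
Step 7: demand=3,sold=3 ship[2->3]=1 ship[1->2]=1 ship[0->1]=2 prod=2 -> [5 13 1 3]
Step 8: demand=3,sold=3 ship[2->3]=1 ship[1->2]=1 ship[0->1]=2 prod=2 -> [5 14 1 1]
Step 9: demand=3,sold=1 ship[2->3]=1 ship[1->2]=1 ship[0->1]=2 prod=2 -> [5 15 1 1]
Step 10: demand=3,sold=1 ship[2->3]=1 ship[1->2]=1 ship[0->1]=2 prod=2 -> [5 16 1 1]
Step 11: demand=3,sold=1 ship[2->3]=1 ship[1->2]=1 ship[0->1]=2 prod=2 -> [5 17 1 1]
Step 12: demand=3,sold=1 ship[2->3]=1 ship[1->2]=1 ship[0->1]=2 prod=2 -> [5 18 1 1]
First stockout at step 9

9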